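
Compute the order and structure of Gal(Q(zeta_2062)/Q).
|Gal(Q(zeta_2062)/Q)| = phi(2062) = 1030; group ≅ (Z/2062Z)^* ≅ Z/1030Z

The n-th cyclotomic polynomial Φ_2062(x) is the minimal polynomial of zeta_2062 over Q and has degree phi(2062) = 1030. So Q(zeta_2062) is a degree-1030 Galois extension with Galois group (Z/2062Z)^*. By CRT, (Z/2062Z)^* ≅ (Z/2Z)^* × (Z/1031Z)^*. Each prime-power unit group is (Z/2Z)^* ≅ trivial group (order 1); (Z/1031Z)^* ≅ Z/1030Z. Hence Gal(Q(zeta_2062)/Q) ≅ Z/1030Z.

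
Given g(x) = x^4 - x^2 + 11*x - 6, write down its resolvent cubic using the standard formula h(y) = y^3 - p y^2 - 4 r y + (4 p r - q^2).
h(y) = y^3 + y^2 + 24*y - 97

Identify coefficients: p = -1, q = 11, r = -6.
Plug into h(y) = y^3 - p y^2 - 4 r y + (4 p r - q^2):
  h(y) = y^3 - (-1) y^2 - 4*(-6) y + (4*(-1)*(-6) - (11)^2)
       = y^3 + (1) y^2 + (24) y + (-97).
Simplifying: h(y) = y^3 + y^2 + 24*y - 97.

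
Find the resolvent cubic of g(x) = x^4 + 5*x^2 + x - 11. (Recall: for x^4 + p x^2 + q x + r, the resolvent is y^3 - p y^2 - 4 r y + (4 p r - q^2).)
h(y) = y^3 - 5*y^2 + 44*y - 221

Identify coefficients: p = 5, q = 1, r = -11.
Plug into h(y) = y^3 - p y^2 - 4 r y + (4 p r - q^2):
  h(y) = y^3 - (5) y^2 - 4*(-11) y + (4*(5)*(-11) - (1)^2)
       = y^3 + (-5) y^2 + (44) y + (-221).
Simplifying: h(y) = y^3 - 5*y^2 + 44*y - 221.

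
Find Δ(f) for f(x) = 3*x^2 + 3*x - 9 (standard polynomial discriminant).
Δ = 117

For a quadratic a x^2 + b x + c the discriminant is Δ = b^2 - 4ac = (3)^2 - 4*(3)*(-9) = 9 - (-108) = 117.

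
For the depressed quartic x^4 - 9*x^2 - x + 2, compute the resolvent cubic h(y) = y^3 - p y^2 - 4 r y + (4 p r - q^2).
h(y) = y^3 + 9*y^2 - 8*y - 73

Identify coefficients: p = -9, q = -1, r = 2.
Plug into h(y) = y^3 - p y^2 - 4 r y + (4 p r - q^2):
  h(y) = y^3 - (-9) y^2 - 4*(2) y + (4*(-9)*(2) - (-1)^2)
       = y^3 + (9) y^2 + (-8) y + (-73).
Simplifying: h(y) = y^3 + 9*y^2 - 8*y - 73.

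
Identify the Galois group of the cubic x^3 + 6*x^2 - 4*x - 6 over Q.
Gal(K/Q) = S_3 (symmetric group of order 6)

Compute the discriminant of x^3 + (6)*x^2 + (-4)*x + (-6): Δ = 7636. Since Δ is not a rational square, the Galois group is not contained in A_3; it must be the full S_3 (irreducibility of the cubic rules out anything smaller).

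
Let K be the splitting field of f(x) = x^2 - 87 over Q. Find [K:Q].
[K:Q] = 2

The polynomial x^2 - 87 is irreducible over Q since 87 is not a perfect square. Its splitting field is Q(sqrt(87)), which has degree 2 over Q.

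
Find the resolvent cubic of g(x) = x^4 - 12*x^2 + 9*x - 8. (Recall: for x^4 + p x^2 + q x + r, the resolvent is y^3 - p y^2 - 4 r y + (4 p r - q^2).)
h(y) = y^3 + 12*y^2 + 32*y + 303

Identify coefficients: p = -12, q = 9, r = -8.
Plug into h(y) = y^3 - p y^2 - 4 r y + (4 p r - q^2):
  h(y) = y^3 - (-12) y^2 - 4*(-8) y + (4*(-12)*(-8) - (9)^2)
       = y^3 + (12) y^2 + (32) y + (303).
Simplifying: h(y) = y^3 + 12*y^2 + 32*y + 303.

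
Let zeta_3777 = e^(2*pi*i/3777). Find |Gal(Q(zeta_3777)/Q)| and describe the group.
|Gal(Q(zeta_3777)/Q)| = phi(3777) = 2516; group ≅ (Z/3777Z)^* ≅ Z/2Z × Z/1258Z

The n-th cyclotomic polynomial Φ_3777(x) is the minimal polynomial of zeta_3777 over Q and has degree phi(3777) = 2516. So Q(zeta_3777) is a degree-2516 Galois extension with Galois group (Z/3777Z)^*. By CRT, (Z/3777Z)^* ≅ (Z/3Z)^* × (Z/1259Z)^*. Each prime-power unit group is (Z/3Z)^* ≅ Z/2Z; (Z/1259Z)^* ≅ Z/1258Z. Hence Gal(Q(zeta_3777)/Q) ≅ Z/2Z × Z/1258Z.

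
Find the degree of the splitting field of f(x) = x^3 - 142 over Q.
[K:Q] = 6

x^3 - 142 has one real root r = 142^(1/3) and two complex roots r*zeta_3, r*zeta_3^2 where zeta_3 = e^(2*pi*i/3). The splitting field is Q(r, zeta_3). [Q(r):Q] = 3 and [Q(zeta_3):Q] = 2 with gcd = 1, so [Q(r, zeta_3):Q] = 3 * 2 = 6.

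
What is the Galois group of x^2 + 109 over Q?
Gal(K/Q) = Z/2Z (cyclic of order 2)

x^2 + 109 is irreducible over Q since -109 is not a rational square. The splitting field Q(sqrt(-109)) has degree 2 over Q, and its unique nontrivial automorphism is sqrt(-109) ↦ -sqrt(-109). Hence Gal(Q(sqrt(-109))/Q) = Z/2Z.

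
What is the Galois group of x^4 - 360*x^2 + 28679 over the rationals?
Gal(K/Q) = V_4 (Klein four-group, Z/2Z × Z/2Z)

f factors as (x^2 - 119)(x^2 - 241), so the splitting field is K = Q(sqrt(119), sqrt(241)). The elements 119, 241, 28679 are all non-squares in Q, so sqrt(119) and sqrt(241) generate independent quadratic extensions. Thus [K:Q] = 4 and Gal(K/Q) is generated by the two order-2 automorphisms sqrt(119) ↦ -sqrt(119) and sqrt(241) ↦ -sqrt(241), giving V_4.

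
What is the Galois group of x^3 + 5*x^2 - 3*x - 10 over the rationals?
Gal(K/Q) = S_3 (symmetric group of order 6)

Compute the discriminant of x^3 + (5)*x^2 + (-3)*x + (-10): Δ = 5333. Since Δ is not a rational square, the Galois group is not contained in A_3; it must be the full S_3 (irreducibility of the cubic rules out anything smaller).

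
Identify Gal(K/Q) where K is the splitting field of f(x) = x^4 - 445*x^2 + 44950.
Gal(K/Q) = V_4 (Klein four-group, Z/2Z × Z/2Z)

f factors as (x^2 - 290)(x^2 - 155), so the splitting field is K = Q(sqrt(290), sqrt(155)). The elements 290, 155, 44950 are all non-squares in Q, so sqrt(290) and sqrt(155) generate independent quadratic extensions. Thus [K:Q] = 4 and Gal(K/Q) is generated by the two order-2 automorphisms sqrt(290) ↦ -sqrt(290) and sqrt(155) ↦ -sqrt(155), giving V_4.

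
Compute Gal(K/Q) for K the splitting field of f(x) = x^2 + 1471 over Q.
Gal(K/Q) = Z/2Z (cyclic of order 2)

x^2 + 1471 is irreducible over Q since -1471 is not a rational square. The splitting field Q(sqrt(-1471)) has degree 2 over Q, and its unique nontrivial automorphism is sqrt(-1471) ↦ -sqrt(-1471). Hence Gal(Q(sqrt(-1471))/Q) = Z/2Z.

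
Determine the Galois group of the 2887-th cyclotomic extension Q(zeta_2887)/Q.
|Gal(Q(zeta_2887)/Q)| = phi(2887) = 2886; group ≅ (Z/2887Z)^* ≅ Z/2886Z

The n-th cyclotomic polynomial Φ_2887(x) is the minimal polynomial of zeta_2887 over Q and has degree phi(2887) = 2886. So Q(zeta_2887) is a degree-2886 Galois extension with Galois group (Z/2887Z)^*. (Z/2887Z)^* is cyclic since 2887 is an odd prime power (or 4). Hence Gal(Q(zeta_2887)/Q) ≅ Z/2886Z.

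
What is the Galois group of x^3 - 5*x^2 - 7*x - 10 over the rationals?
Gal(K/Q) = S_3 (symmetric group of order 6)

Compute the discriminant of x^3 + (-5)*x^2 + (-7)*x + (-10): Δ = -11403. Since Δ is not a rational square, the Galois group is not contained in A_3; it must be the full S_3 (irreducibility of the cubic rules out anything smaller).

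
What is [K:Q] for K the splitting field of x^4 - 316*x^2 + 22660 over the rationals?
[K:Q] = 4

f factors as (x^2 - 206)(x^2 - 110); the splitting field is K = Q(sqrt(206), sqrt(110)). Since 206, 110, and 22660 are all non-squares in Q, the three subfields Q(sqrt(206)), Q(sqrt(110)), Q(sqrt(22660)) are distinct degree-2 extensions, so [K:Q] = 4 (Klein four Galois group).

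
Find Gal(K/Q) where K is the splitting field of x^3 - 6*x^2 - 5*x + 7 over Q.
Gal(K/Q) = S_3 (symmetric group of order 6)

Compute the discriminant of x^3 + (-6)*x^2 + (-5)*x + (7): Δ = 9905. Since Δ is not a rational square, the Galois group is not contained in A_3; it must be the full S_3 (irreducibility of the cubic rules out anything smaller).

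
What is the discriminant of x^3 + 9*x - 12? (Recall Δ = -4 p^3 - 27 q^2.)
Δ = -6804

For a depressed cubic x^3 + p x + q the discriminant is Δ = -4 p^3 - 27 q^2 = -4*(9)^3 - 27*(-12)^2 = -2916 - 3888 = -6804.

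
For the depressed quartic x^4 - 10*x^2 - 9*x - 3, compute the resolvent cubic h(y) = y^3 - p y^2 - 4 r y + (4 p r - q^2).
h(y) = y^3 + 10*y^2 + 12*y + 39

Identify coefficients: p = -10, q = -9, r = -3.
Plug into h(y) = y^3 - p y^2 - 4 r y + (4 p r - q^2):
  h(y) = y^3 - (-10) y^2 - 4*(-3) y + (4*(-10)*(-3) - (-9)^2)
       = y^3 + (10) y^2 + (12) y + (39).
Simplifying: h(y) = y^3 + 10*y^2 + 12*y + 39.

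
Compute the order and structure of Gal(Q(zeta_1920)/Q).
|Gal(Q(zeta_1920)/Q)| = phi(1920) = 512; group ≅ (Z/1920Z)^* ≅ Z/2Z × Z/2Z × Z/4Z × Z/32Z

The n-th cyclotomic polynomial Φ_1920(x) is the minimal polynomial of zeta_1920 over Q and has degree phi(1920) = 512. So Q(zeta_1920) is a degree-512 Galois extension with Galois group (Z/1920Z)^*. By CRT, (Z/1920Z)^* ≅ (Z/128Z)^* × (Z/3Z)^* × (Z/5Z)^*. Each prime-power unit group is (Z/128Z)^* ≅ Z/2Z × Z/32Z; (Z/3Z)^* ≅ Z/2Z; (Z/5Z)^* ≅ Z/4Z. Hence Gal(Q(zeta_1920)/Q) ≅ Z/2Z × Z/2Z × Z/4Z × Z/32Z.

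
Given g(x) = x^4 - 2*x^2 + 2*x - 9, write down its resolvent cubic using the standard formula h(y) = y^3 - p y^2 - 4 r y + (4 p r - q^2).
h(y) = y^3 + 2*y^2 + 36*y + 68

Identify coefficients: p = -2, q = 2, r = -9.
Plug into h(y) = y^3 - p y^2 - 4 r y + (4 p r - q^2):
  h(y) = y^3 - (-2) y^2 - 4*(-9) y + (4*(-2)*(-9) - (2)^2)
       = y^3 + (2) y^2 + (36) y + (68).
Simplifying: h(y) = y^3 + 2*y^2 + 36*y + 68.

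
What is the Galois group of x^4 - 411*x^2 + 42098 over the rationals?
Gal(K/Q) = V_4 (Klein four-group, Z/2Z × Z/2Z)

f factors as (x^2 - 194)(x^2 - 217), so the splitting field is K = Q(sqrt(194), sqrt(217)). The elements 194, 217, 42098 are all non-squares in Q, so sqrt(194) and sqrt(217) generate independent quadratic extensions. Thus [K:Q] = 4 and Gal(K/Q) is generated by the two order-2 automorphisms sqrt(194) ↦ -sqrt(194) and sqrt(217) ↦ -sqrt(217), giving V_4.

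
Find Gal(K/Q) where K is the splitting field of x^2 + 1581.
Gal(K/Q) = Z/2Z (cyclic of order 2)

x^2 + 1581 is irreducible over Q since -1581 is not a rational square. The splitting field Q(sqrt(-1581)) has degree 2 over Q, and its unique nontrivial automorphism is sqrt(-1581) ↦ -sqrt(-1581). Hence Gal(Q(sqrt(-1581))/Q) = Z/2Z.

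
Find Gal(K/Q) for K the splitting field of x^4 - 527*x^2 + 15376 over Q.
Gal(K/Q) = Z/2Z (cyclic of order 2)

f factors as (x^2 - 31)(x^2 - 496), so the splitting field is K = Q(sqrt(31), sqrt(496)). The squarefree part of 31 is 31 and the squarefree part of 496 is also 31, so sqrt(31) and sqrt(496) are both rational multiples of sqrt(31). Hence Q(sqrt(31)) = Q(sqrt(496)) = Q(sqrt(31)), and the splitting field collapses to a single degree-2 extension with Galois group Z/2Z.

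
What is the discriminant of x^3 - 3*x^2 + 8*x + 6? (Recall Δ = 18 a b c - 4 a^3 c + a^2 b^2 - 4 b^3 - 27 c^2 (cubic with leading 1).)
Δ = -4388

For x^3 + a x^2 + b x + c the discriminant is Δ = 18 a b c - 4 a^3 c + a^2 b^2 - 4 b^3 - 27 c^2.
Plug a = -3, b = 8, c = 6:
  18*(-3)*(8)*(6) - 4*(-3)^3*(6) + (-3)^2*(8)^2 - 4*(8)^3 - 27*(6)^2
  = -2592 + (648) + 576 + (-2048) + (-972)
  = -4388.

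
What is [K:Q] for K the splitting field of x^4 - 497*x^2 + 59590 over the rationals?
[K:Q] = 4

f factors as (x^2 - 295)(x^2 - 202); the splitting field is K = Q(sqrt(295), sqrt(202)). Since 295, 202, and 59590 are all non-squares in Q, the three subfields Q(sqrt(295)), Q(sqrt(202)), Q(sqrt(59590)) are distinct degree-2 extensions, so [K:Q] = 4 (Klein four Galois group).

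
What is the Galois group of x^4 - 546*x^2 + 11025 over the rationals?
Gal(K/Q) = Z/2Z (cyclic of order 2)

f factors as (x^2 - 21)(x^2 - 525), so the splitting field is K = Q(sqrt(21), sqrt(525)). The squarefree part of 21 is 21 and the squarefree part of 525 is also 21, so sqrt(21) and sqrt(525) are both rational multiples of sqrt(21). Hence Q(sqrt(21)) = Q(sqrt(525)) = Q(sqrt(21)), and the splitting field collapses to a single degree-2 extension with Galois group Z/2Z.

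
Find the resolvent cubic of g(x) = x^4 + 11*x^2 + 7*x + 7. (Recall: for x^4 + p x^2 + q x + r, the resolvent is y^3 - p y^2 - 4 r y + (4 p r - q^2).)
h(y) = y^3 - 11*y^2 - 28*y + 259

Identify coefficients: p = 11, q = 7, r = 7.
Plug into h(y) = y^3 - p y^2 - 4 r y + (4 p r - q^2):
  h(y) = y^3 - (11) y^2 - 4*(7) y + (4*(11)*(7) - (7)^2)
       = y^3 + (-11) y^2 + (-28) y + (259).
Simplifying: h(y) = y^3 - 11*y^2 - 28*y + 259.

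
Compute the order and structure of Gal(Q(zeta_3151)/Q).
|Gal(Q(zeta_3151)/Q)| = phi(3151) = 2992; group ≅ (Z/3151Z)^* ≅ Z/22Z × Z/136Z

The n-th cyclotomic polynomial Φ_3151(x) is the minimal polynomial of zeta_3151 over Q and has degree phi(3151) = 2992. So Q(zeta_3151) is a degree-2992 Galois extension with Galois group (Z/3151Z)^*. By CRT, (Z/3151Z)^* ≅ (Z/23Z)^* × (Z/137Z)^*. Each prime-power unit group is (Z/23Z)^* ≅ Z/22Z; (Z/137Z)^* ≅ Z/136Z. Hence Gal(Q(zeta_3151)/Q) ≅ Z/22Z × Z/136Z.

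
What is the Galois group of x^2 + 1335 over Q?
Gal(K/Q) = Z/2Z (cyclic of order 2)

x^2 + 1335 is irreducible over Q since -1335 is not a rational square. The splitting field Q(sqrt(-1335)) has degree 2 over Q, and its unique nontrivial automorphism is sqrt(-1335) ↦ -sqrt(-1335). Hence Gal(Q(sqrt(-1335))/Q) = Z/2Z.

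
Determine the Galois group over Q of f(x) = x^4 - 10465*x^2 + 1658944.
Gal(K/Q) = Z/2Z (cyclic of order 2)

f factors as (x^2 - 10304)(x^2 - 161), so the splitting field is K = Q(sqrt(10304), sqrt(161)). The squarefree part of 10304 is 161 and the squarefree part of 161 is also 161, so sqrt(10304) and sqrt(161) are both rational multiples of sqrt(161). Hence Q(sqrt(10304)) = Q(sqrt(161)) = Q(sqrt(161)), and the splitting field collapses to a single degree-2 extension with Galois group Z/2Z.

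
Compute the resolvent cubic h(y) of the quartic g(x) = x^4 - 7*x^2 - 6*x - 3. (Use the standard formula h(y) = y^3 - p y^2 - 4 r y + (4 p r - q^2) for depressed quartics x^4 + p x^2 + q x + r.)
h(y) = y^3 + 7*y^2 + 12*y + 48

Identify coefficients: p = -7, q = -6, r = -3.
Plug into h(y) = y^3 - p y^2 - 4 r y + (4 p r - q^2):
  h(y) = y^3 - (-7) y^2 - 4*(-3) y + (4*(-7)*(-3) - (-6)^2)
       = y^3 + (7) y^2 + (12) y + (48).
Simplifying: h(y) = y^3 + 7*y^2 + 12*y + 48.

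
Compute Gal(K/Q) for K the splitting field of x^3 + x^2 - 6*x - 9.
Gal(K/Q) = S_3 (symmetric group of order 6)

Compute the discriminant of x^3 + (1)*x^2 + (-6)*x + (-9): Δ = -279. Since Δ is not a rational square, the Galois group is not contained in A_3; it must be the full S_3 (irreducibility of the cubic rules out anything smaller).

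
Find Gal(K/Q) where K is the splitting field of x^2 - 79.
Gal(K/Q) = Z/2Z (cyclic of order 2)

x^2 - 79 is irreducible over Q since 79 is not a rational square. The splitting field Q(sqrt(79)) has degree 2 over Q, and its unique nontrivial automorphism is sqrt(79) ↦ -sqrt(79). Hence Gal(Q(sqrt(79))/Q) = Z/2Z.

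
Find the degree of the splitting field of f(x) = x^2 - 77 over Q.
[K:Q] = 2

The polynomial x^2 - 77 is irreducible over Q since 77 is not a perfect square. Its splitting field is Q(sqrt(77)), which has degree 2 over Q.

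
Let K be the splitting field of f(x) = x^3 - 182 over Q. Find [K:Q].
[K:Q] = 6

x^3 - 182 has one real root r = 182^(1/3) and two complex roots r*zeta_3, r*zeta_3^2 where zeta_3 = e^(2*pi*i/3). The splitting field is Q(r, zeta_3). [Q(r):Q] = 3 and [Q(zeta_3):Q] = 2 with gcd = 1, so [Q(r, zeta_3):Q] = 3 * 2 = 6.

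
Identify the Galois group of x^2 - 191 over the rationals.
Gal(K/Q) = Z/2Z (cyclic of order 2)

x^2 - 191 is irreducible over Q since 191 is not a rational square. The splitting field Q(sqrt(191)) has degree 2 over Q, and its unique nontrivial automorphism is sqrt(191) ↦ -sqrt(191). Hence Gal(Q(sqrt(191))/Q) = Z/2Z.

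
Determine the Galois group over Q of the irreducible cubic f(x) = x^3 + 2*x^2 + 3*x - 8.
Gal(K/Q) = S_3 (symmetric group of order 6)

Compute the discriminant of x^3 + (2)*x^2 + (3)*x + (-8): Δ = -2408. Since Δ is not a rational square, the Galois group is not contained in A_3; it must be the full S_3 (irreducibility of the cubic rules out anything smaller).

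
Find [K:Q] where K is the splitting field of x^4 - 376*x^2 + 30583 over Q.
[K:Q] = 4

f factors as (x^2 - 119)(x^2 - 257); the splitting field is K = Q(sqrt(119), sqrt(257)). Since 119, 257, and 30583 are all non-squares in Q, the three subfields Q(sqrt(119)), Q(sqrt(257)), Q(sqrt(30583)) are distinct degree-2 extensions, so [K:Q] = 4 (Klein four Galois group).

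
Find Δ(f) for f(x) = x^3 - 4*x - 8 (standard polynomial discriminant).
Δ = -1472

For a depressed cubic x^3 + p x + q the discriminant is Δ = -4 p^3 - 27 q^2 = -4*(-4)^3 - 27*(-8)^2 = 256 - 1728 = -1472.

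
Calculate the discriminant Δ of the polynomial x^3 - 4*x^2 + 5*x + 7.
Δ = -2151

For x^3 + a x^2 + b x + c the discriminant is Δ = 18 a b c - 4 a^3 c + a^2 b^2 - 4 b^3 - 27 c^2.
Plug a = -4, b = 5, c = 7:
  18*(-4)*(5)*(7) - 4*(-4)^3*(7) + (-4)^2*(5)^2 - 4*(5)^3 - 27*(7)^2
  = -2520 + (1792) + 400 + (-500) + (-1323)
  = -2151.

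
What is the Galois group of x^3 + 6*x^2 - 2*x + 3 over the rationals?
Gal(K/Q) = S_3 (symmetric group of order 6)

Compute the discriminant of x^3 + (6)*x^2 + (-2)*x + (3): Δ = -3307. Since Δ is not a rational square, the Galois group is not contained in A_3; it must be the full S_3 (irreducibility of the cubic rules out anything smaller).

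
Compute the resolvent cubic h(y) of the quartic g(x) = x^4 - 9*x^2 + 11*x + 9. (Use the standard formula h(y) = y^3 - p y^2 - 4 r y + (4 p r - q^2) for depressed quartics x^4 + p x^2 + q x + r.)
h(y) = y^3 + 9*y^2 - 36*y - 445

Identify coefficients: p = -9, q = 11, r = 9.
Plug into h(y) = y^3 - p y^2 - 4 r y + (4 p r - q^2):
  h(y) = y^3 - (-9) y^2 - 4*(9) y + (4*(-9)*(9) - (11)^2)
       = y^3 + (9) y^2 + (-36) y + (-445).
Simplifying: h(y) = y^3 + 9*y^2 - 36*y - 445.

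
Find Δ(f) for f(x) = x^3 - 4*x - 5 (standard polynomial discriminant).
Δ = -419

For a depressed cubic x^3 + p x + q the discriminant is Δ = -4 p^3 - 27 q^2 = -4*(-4)^3 - 27*(-5)^2 = 256 - 675 = -419.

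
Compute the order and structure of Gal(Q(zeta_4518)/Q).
|Gal(Q(zeta_4518)/Q)| = phi(4518) = 1500; group ≅ (Z/4518Z)^* ≅ Z/6Z × Z/250Z

The n-th cyclotomic polynomial Φ_4518(x) is the minimal polynomial of zeta_4518 over Q and has degree phi(4518) = 1500. So Q(zeta_4518) is a degree-1500 Galois extension with Galois group (Z/4518Z)^*. By CRT, (Z/4518Z)^* ≅ (Z/2Z)^* × (Z/9Z)^* × (Z/251Z)^*. Each prime-power unit group is (Z/2Z)^* ≅ trivial group (order 1); (Z/9Z)^* ≅ Z/6Z; (Z/251Z)^* ≅ Z/250Z. Hence Gal(Q(zeta_4518)/Q) ≅ Z/6Z × Z/250Z.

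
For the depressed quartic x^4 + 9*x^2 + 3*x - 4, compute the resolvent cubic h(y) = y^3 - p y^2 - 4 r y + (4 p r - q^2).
h(y) = y^3 - 9*y^2 + 16*y - 153

Identify coefficients: p = 9, q = 3, r = -4.
Plug into h(y) = y^3 - p y^2 - 4 r y + (4 p r - q^2):
  h(y) = y^3 - (9) y^2 - 4*(-4) y + (4*(9)*(-4) - (3)^2)
       = y^3 + (-9) y^2 + (16) y + (-153).
Simplifying: h(y) = y^3 - 9*y^2 + 16*y - 153.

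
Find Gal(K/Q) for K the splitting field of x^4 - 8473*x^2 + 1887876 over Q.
Gal(K/Q) = Z/2Z (cyclic of order 2)

f factors as (x^2 - 8244)(x^2 - 229), so the splitting field is K = Q(sqrt(8244), sqrt(229)). The squarefree part of 8244 is 229 and the squarefree part of 229 is also 229, so sqrt(8244) and sqrt(229) are both rational multiples of sqrt(229). Hence Q(sqrt(8244)) = Q(sqrt(229)) = Q(sqrt(229)), and the splitting field collapses to a single degree-2 extension with Galois group Z/2Z.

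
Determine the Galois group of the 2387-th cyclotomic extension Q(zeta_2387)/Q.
|Gal(Q(zeta_2387)/Q)| = phi(2387) = 1800; group ≅ (Z/2387Z)^* ≅ Z/6Z × Z/10Z × Z/30Z

The n-th cyclotomic polynomial Φ_2387(x) is the minimal polynomial of zeta_2387 over Q and has degree phi(2387) = 1800. So Q(zeta_2387) is a degree-1800 Galois extension with Galois group (Z/2387Z)^*. By CRT, (Z/2387Z)^* ≅ (Z/7Z)^* × (Z/11Z)^* × (Z/31Z)^*. Each prime-power unit group is (Z/7Z)^* ≅ Z/6Z; (Z/11Z)^* ≅ Z/10Z; (Z/31Z)^* ≅ Z/30Z. Hence Gal(Q(zeta_2387)/Q) ≅ Z/6Z × Z/10Z × Z/30Z.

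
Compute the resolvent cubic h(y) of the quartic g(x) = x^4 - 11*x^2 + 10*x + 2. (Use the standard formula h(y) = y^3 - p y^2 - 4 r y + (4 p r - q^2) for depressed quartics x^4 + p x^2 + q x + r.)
h(y) = y^3 + 11*y^2 - 8*y - 188

Identify coefficients: p = -11, q = 10, r = 2.
Plug into h(y) = y^3 - p y^2 - 4 r y + (4 p r - q^2):
  h(y) = y^3 - (-11) y^2 - 4*(2) y + (4*(-11)*(2) - (10)^2)
       = y^3 + (11) y^2 + (-8) y + (-188).
Simplifying: h(y) = y^3 + 11*y^2 - 8*y - 188.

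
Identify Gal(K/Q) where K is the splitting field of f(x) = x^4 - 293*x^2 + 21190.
Gal(K/Q) = V_4 (Klein four-group, Z/2Z × Z/2Z)

f factors as (x^2 - 130)(x^2 - 163), so the splitting field is K = Q(sqrt(130), sqrt(163)). The elements 130, 163, 21190 are all non-squares in Q, so sqrt(130) and sqrt(163) generate independent quadratic extensions. Thus [K:Q] = 4 and Gal(K/Q) is generated by the two order-2 automorphisms sqrt(130) ↦ -sqrt(130) and sqrt(163) ↦ -sqrt(163), giving V_4.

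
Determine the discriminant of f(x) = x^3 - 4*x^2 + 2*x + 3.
Δ = 125

For x^3 + a x^2 + b x + c the discriminant is Δ = 18 a b c - 4 a^3 c + a^2 b^2 - 4 b^3 - 27 c^2.
Plug a = -4, b = 2, c = 3:
  18*(-4)*(2)*(3) - 4*(-4)^3*(3) + (-4)^2*(2)^2 - 4*(2)^3 - 27*(3)^2
  = -432 + (768) + 64 + (-32) + (-243)
  = 125.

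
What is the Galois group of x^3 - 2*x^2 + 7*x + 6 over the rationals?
Gal(K/Q) = S_3 (symmetric group of order 6)

Compute the discriminant of x^3 + (-2)*x^2 + (7)*x + (6): Δ = -3468. Since Δ is not a rational square, the Galois group is not contained in A_3; it must be the full S_3 (irreducibility of the cubic rules out anything smaller).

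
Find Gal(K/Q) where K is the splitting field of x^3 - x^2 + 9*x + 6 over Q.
Gal(K/Q) = S_3 (symmetric group of order 6)

Compute the discriminant of x^3 + (-1)*x^2 + (9)*x + (6): Δ = -4755. Since Δ is not a rational square, the Galois group is not contained in A_3; it must be the full S_3 (irreducibility of the cubic rules out anything smaller).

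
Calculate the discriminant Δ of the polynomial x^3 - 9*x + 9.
Δ = 729

For a depressed cubic x^3 + p x + q the discriminant is Δ = -4 p^3 - 27 q^2 = -4*(-9)^3 - 27*(9)^2 = 2916 - 2187 = 729.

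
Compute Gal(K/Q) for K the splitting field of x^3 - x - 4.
Gal(K/Q) = S_3 (symmetric group of order 6)

Compute the discriminant of x^3 + (0)*x^2 + (-1)*x + (-4): Δ = -428. Since Δ is not a rational square, the Galois group is not contained in A_3; it must be the full S_3 (irreducibility of the cubic rules out anything smaller).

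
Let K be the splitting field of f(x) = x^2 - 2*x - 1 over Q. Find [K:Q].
[K:Q] = 2

The discriminant of x^2 + (-2)*x + (-1) is b^2 - 4c = 4 - (-4) = 8. Since 8 is not a perfect square in Q, the polynomial is irreducible over Q. Its two roots generate a degree-2 extension, so [K:Q] = 2.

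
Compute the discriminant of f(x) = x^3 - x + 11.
Δ = -3263

For a depressed cubic x^3 + p x + q the discriminant is Δ = -4 p^3 - 27 q^2 = -4*(-1)^3 - 27*(11)^2 = 4 - 3267 = -3263.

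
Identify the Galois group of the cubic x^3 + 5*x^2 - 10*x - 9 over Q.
Gal(K/Q) = S_3 (symmetric group of order 6)

Compute the discriminant of x^3 + (5)*x^2 + (-10)*x + (-9): Δ = 16913. Since Δ is not a rational square, the Galois group is not contained in A_3; it must be the full S_3 (irreducibility of the cubic rules out anything smaller).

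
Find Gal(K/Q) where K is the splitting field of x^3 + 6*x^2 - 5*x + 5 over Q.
Gal(K/Q) = S_3 (symmetric group of order 6)

Compute the discriminant of x^3 + (6)*x^2 + (-5)*x + (5): Δ = -6295. Since Δ is not a rational square, the Galois group is not contained in A_3; it must be the full S_3 (irreducibility of the cubic rules out anything smaller).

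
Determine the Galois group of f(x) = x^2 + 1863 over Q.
Gal(K/Q) = Z/2Z (cyclic of order 2)

x^2 + 1863 is irreducible over Q since -1863 is not a rational square. The splitting field Q(sqrt(-1863)) has degree 2 over Q, and its unique nontrivial automorphism is sqrt(-1863) ↦ -sqrt(-1863). Hence Gal(Q(sqrt(-1863))/Q) = Z/2Z.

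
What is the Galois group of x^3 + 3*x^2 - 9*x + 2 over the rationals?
Gal(K/Q) = S_3 (symmetric group of order 6)

Compute the discriminant of x^3 + (3)*x^2 + (-9)*x + (2): Δ = 2349. Since Δ is not a rational square, the Galois group is not contained in A_3; it must be the full S_3 (irreducibility of the cubic rules out anything smaller).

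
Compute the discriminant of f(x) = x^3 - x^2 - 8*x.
Δ = 2112

For x^3 + a x^2 + b x + c the discriminant is Δ = 18 a b c - 4 a^3 c + a^2 b^2 - 4 b^3 - 27 c^2.
Plug a = -1, b = -8, c = 0:
  18*(-1)*(-8)*(0) - 4*(-1)^3*(0) + (-1)^2*(-8)^2 - 4*(-8)^3 - 27*(0)^2
  = 0 + (0) + 64 + (2048) + (0)
  = 2112.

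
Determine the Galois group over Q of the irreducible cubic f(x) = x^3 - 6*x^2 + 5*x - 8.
Gal(K/Q) = S_3 (symmetric group of order 6)

Compute the discriminant of x^3 + (-6)*x^2 + (5)*x + (-8): Δ = -3920. Since Δ is not a rational square, the Galois group is not contained in A_3; it must be the full S_3 (irreducibility of the cubic rules out anything smaller).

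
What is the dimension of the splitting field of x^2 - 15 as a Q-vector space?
[K:Q] = 2

The polynomial x^2 - 15 is irreducible over Q since 15 is not a perfect square. Its splitting field is Q(sqrt(15)), which has degree 2 over Q.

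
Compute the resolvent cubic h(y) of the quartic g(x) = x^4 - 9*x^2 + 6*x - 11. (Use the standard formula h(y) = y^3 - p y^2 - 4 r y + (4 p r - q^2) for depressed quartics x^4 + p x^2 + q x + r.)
h(y) = y^3 + 9*y^2 + 44*y + 360

Identify coefficients: p = -9, q = 6, r = -11.
Plug into h(y) = y^3 - p y^2 - 4 r y + (4 p r - q^2):
  h(y) = y^3 - (-9) y^2 - 4*(-11) y + (4*(-9)*(-11) - (6)^2)
       = y^3 + (9) y^2 + (44) y + (360).
Simplifying: h(y) = y^3 + 9*y^2 + 44*y + 360.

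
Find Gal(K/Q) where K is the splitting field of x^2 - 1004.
Gal(K/Q) = Z/2Z (cyclic of order 2)

x^2 - 1004 is irreducible over Q since 1004 is not a rational square. The splitting field Q(sqrt(1004)) has degree 2 over Q, and its unique nontrivial automorphism is sqrt(1004) ↦ -sqrt(1004). Hence Gal(Q(sqrt(1004))/Q) = Z/2Z.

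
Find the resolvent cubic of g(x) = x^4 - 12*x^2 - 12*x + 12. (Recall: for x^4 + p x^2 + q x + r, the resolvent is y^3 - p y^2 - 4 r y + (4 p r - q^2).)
h(y) = y^3 + 12*y^2 - 48*y - 720

Identify coefficients: p = -12, q = -12, r = 12.
Plug into h(y) = y^3 - p y^2 - 4 r y + (4 p r - q^2):
  h(y) = y^3 - (-12) y^2 - 4*(12) y + (4*(-12)*(12) - (-12)^2)
       = y^3 + (12) y^2 + (-48) y + (-720).
Simplifying: h(y) = y^3 + 12*y^2 - 48*y - 720.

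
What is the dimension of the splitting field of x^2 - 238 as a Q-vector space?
[K:Q] = 2

The polynomial x^2 - 238 is irreducible over Q since 238 is not a perfect square. Its splitting field is Q(sqrt(238)), which has degree 2 over Q.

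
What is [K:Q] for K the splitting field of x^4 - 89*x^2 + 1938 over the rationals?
[K:Q] = 4

f factors as (x^2 - 51)(x^2 - 38); the splitting field is K = Q(sqrt(51), sqrt(38)). Since 51, 38, and 1938 are all non-squares in Q, the three subfields Q(sqrt(51)), Q(sqrt(38)), Q(sqrt(1938)) are distinct degree-2 extensions, so [K:Q] = 4 (Klein four Galois group).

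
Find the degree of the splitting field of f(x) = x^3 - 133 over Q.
[K:Q] = 6

x^3 - 133 has one real root r = 133^(1/3) and two complex roots r*zeta_3, r*zeta_3^2 where zeta_3 = e^(2*pi*i/3). The splitting field is Q(r, zeta_3). [Q(r):Q] = 3 and [Q(zeta_3):Q] = 2 with gcd = 1, so [Q(r, zeta_3):Q] = 3 * 2 = 6.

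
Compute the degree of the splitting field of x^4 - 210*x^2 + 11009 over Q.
[K:Q] = 4

f factors as (x^2 - 109)(x^2 - 101); the splitting field is K = Q(sqrt(109), sqrt(101)). Since 109, 101, and 11009 are all non-squares in Q, the three subfields Q(sqrt(109)), Q(sqrt(101)), Q(sqrt(11009)) are distinct degree-2 extensions, so [K:Q] = 4 (Klein four Galois group).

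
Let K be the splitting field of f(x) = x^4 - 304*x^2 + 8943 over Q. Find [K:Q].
[K:Q] = 4

f factors as (x^2 - 33)(x^2 - 271); the splitting field is K = Q(sqrt(33), sqrt(271)). Since 33, 271, and 8943 are all non-squares in Q, the three subfields Q(sqrt(33)), Q(sqrt(271)), Q(sqrt(8943)) are distinct degree-2 extensions, so [K:Q] = 4 (Klein four Galois group).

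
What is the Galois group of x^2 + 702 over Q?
Gal(K/Q) = Z/2Z (cyclic of order 2)

x^2 + 702 is irreducible over Q since -702 is not a rational square. The splitting field Q(sqrt(-702)) has degree 2 over Q, and its unique nontrivial automorphism is sqrt(-702) ↦ -sqrt(-702). Hence Gal(Q(sqrt(-702))/Q) = Z/2Z.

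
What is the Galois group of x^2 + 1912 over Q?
Gal(K/Q) = Z/2Z (cyclic of order 2)

x^2 + 1912 is irreducible over Q since -1912 is not a rational square. The splitting field Q(sqrt(-1912)) has degree 2 over Q, and its unique nontrivial automorphism is sqrt(-1912) ↦ -sqrt(-1912). Hence Gal(Q(sqrt(-1912))/Q) = Z/2Z.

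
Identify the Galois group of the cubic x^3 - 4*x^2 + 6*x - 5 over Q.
Gal(K/Q) = S_3 (symmetric group of order 6)

Compute the discriminant of x^3 + (-4)*x^2 + (6)*x + (-5): Δ = -83. Since Δ is not a rational square, the Galois group is not contained in A_3; it must be the full S_3 (irreducibility of the cubic rules out anything smaller).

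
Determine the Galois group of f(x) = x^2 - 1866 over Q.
Gal(K/Q) = Z/2Z (cyclic of order 2)

x^2 - 1866 is irreducible over Q since 1866 is not a rational square. The splitting field Q(sqrt(1866)) has degree 2 over Q, and its unique nontrivial automorphism is sqrt(1866) ↦ -sqrt(1866). Hence Gal(Q(sqrt(1866))/Q) = Z/2Z.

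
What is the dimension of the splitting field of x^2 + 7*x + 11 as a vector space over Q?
[K:Q] = 2

The discriminant of x^2 + (7)*x + (11) is b^2 - 4c = 49 - (44) = 5. Since 5 is not a perfect square in Q, the polynomial is irreducible over Q. Its two roots generate a degree-2 extension, so [K:Q] = 2.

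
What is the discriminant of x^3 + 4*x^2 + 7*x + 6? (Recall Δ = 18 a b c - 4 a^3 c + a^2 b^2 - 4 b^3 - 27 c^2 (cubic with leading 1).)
Δ = -72

For x^3 + a x^2 + b x + c the discriminant is Δ = 18 a b c - 4 a^3 c + a^2 b^2 - 4 b^3 - 27 c^2.
Plug a = 4, b = 7, c = 6:
  18*(4)*(7)*(6) - 4*(4)^3*(6) + (4)^2*(7)^2 - 4*(7)^3 - 27*(6)^2
  = 3024 + (-1536) + 784 + (-1372) + (-972)
  = -72.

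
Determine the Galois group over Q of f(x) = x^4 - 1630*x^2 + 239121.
Gal(K/Q) = Z/2Z (cyclic of order 2)

f factors as (x^2 - 163)(x^2 - 1467), so the splitting field is K = Q(sqrt(163), sqrt(1467)). The squarefree part of 163 is 163 and the squarefree part of 1467 is also 163, so sqrt(163) and sqrt(1467) are both rational multiples of sqrt(163). Hence Q(sqrt(163)) = Q(sqrt(1467)) = Q(sqrt(163)), and the splitting field collapses to a single degree-2 extension with Galois group Z/2Z.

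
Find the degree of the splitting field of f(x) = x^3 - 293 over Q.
[K:Q] = 6

x^3 - 293 has one real root r = 293^(1/3) and two complex roots r*zeta_3, r*zeta_3^2 where zeta_3 = e^(2*pi*i/3). The splitting field is Q(r, zeta_3). [Q(r):Q] = 3 and [Q(zeta_3):Q] = 2 with gcd = 1, so [Q(r, zeta_3):Q] = 3 * 2 = 6.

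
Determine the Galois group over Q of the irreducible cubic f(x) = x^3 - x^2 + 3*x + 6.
Gal(K/Q) = S_3 (symmetric group of order 6)

Compute the discriminant of x^3 + (-1)*x^2 + (3)*x + (6): Δ = -1371. Since Δ is not a rational square, the Galois group is not contained in A_3; it must be the full S_3 (irreducibility of the cubic rules out anything smaller).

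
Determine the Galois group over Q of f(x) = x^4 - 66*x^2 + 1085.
Gal(K/Q) = V_4 (Klein four-group, Z/2Z × Z/2Z)

f factors as (x^2 - 35)(x^2 - 31), so the splitting field is K = Q(sqrt(35), sqrt(31)). The elements 35, 31, 1085 are all non-squares in Q, so sqrt(35) and sqrt(31) generate independent quadratic extensions. Thus [K:Q] = 4 and Gal(K/Q) is generated by the two order-2 automorphisms sqrt(35) ↦ -sqrt(35) and sqrt(31) ↦ -sqrt(31), giving V_4.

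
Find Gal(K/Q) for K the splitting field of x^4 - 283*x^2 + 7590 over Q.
Gal(K/Q) = V_4 (Klein four-group, Z/2Z × Z/2Z)

f factors as (x^2 - 30)(x^2 - 253), so the splitting field is K = Q(sqrt(30), sqrt(253)). The elements 30, 253, 7590 are all non-squares in Q, so sqrt(30) and sqrt(253) generate independent quadratic extensions. Thus [K:Q] = 4 and Gal(K/Q) is generated by the two order-2 automorphisms sqrt(30) ↦ -sqrt(30) and sqrt(253) ↦ -sqrt(253), giving V_4.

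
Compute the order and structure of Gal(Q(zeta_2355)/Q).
|Gal(Q(zeta_2355)/Q)| = phi(2355) = 1248; group ≅ (Z/2355Z)^* ≅ Z/2Z × Z/4Z × Z/156Z

The n-th cyclotomic polynomial Φ_2355(x) is the minimal polynomial of zeta_2355 over Q and has degree phi(2355) = 1248. So Q(zeta_2355) is a degree-1248 Galois extension with Galois group (Z/2355Z)^*. By CRT, (Z/2355Z)^* ≅ (Z/3Z)^* × (Z/5Z)^* × (Z/157Z)^*. Each prime-power unit group is (Z/3Z)^* ≅ Z/2Z; (Z/5Z)^* ≅ Z/4Z; (Z/157Z)^* ≅ Z/156Z. Hence Gal(Q(zeta_2355)/Q) ≅ Z/2Z × Z/4Z × Z/156Z.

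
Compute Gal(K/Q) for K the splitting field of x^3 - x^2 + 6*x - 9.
Gal(K/Q) = S_3 (symmetric group of order 6)

Compute the discriminant of x^3 + (-1)*x^2 + (6)*x + (-9): Δ = -2079. Since Δ is not a rational square, the Galois group is not contained in A_3; it must be the full S_3 (irreducibility of the cubic rules out anything smaller).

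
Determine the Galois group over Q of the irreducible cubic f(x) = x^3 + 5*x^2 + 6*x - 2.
Gal(K/Q) = S_3 (symmetric group of order 6)

Compute the discriminant of x^3 + (5)*x^2 + (6)*x + (-2): Δ = -152. Since Δ is not a rational square, the Galois group is not contained in A_3; it must be the full S_3 (irreducibility of the cubic rules out anything smaller).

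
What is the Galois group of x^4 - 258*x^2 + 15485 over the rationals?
Gal(K/Q) = V_4 (Klein four-group, Z/2Z × Z/2Z)

f factors as (x^2 - 163)(x^2 - 95), so the splitting field is K = Q(sqrt(163), sqrt(95)). The elements 163, 95, 15485 are all non-squares in Q, so sqrt(163) and sqrt(95) generate independent quadratic extensions. Thus [K:Q] = 4 and Gal(K/Q) is generated by the two order-2 automorphisms sqrt(163) ↦ -sqrt(163) and sqrt(95) ↦ -sqrt(95), giving V_4.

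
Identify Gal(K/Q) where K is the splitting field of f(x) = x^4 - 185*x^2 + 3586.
Gal(K/Q) = V_4 (Klein four-group, Z/2Z × Z/2Z)

f factors as (x^2 - 163)(x^2 - 22), so the splitting field is K = Q(sqrt(163), sqrt(22)). The elements 163, 22, 3586 are all non-squares in Q, so sqrt(163) and sqrt(22) generate independent quadratic extensions. Thus [K:Q] = 4 and Gal(K/Q) is generated by the two order-2 automorphisms sqrt(163) ↦ -sqrt(163) and sqrt(22) ↦ -sqrt(22), giving V_4.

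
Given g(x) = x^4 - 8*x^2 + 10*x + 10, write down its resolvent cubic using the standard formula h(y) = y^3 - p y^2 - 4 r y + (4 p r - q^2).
h(y) = y^3 + 8*y^2 - 40*y - 420

Identify coefficients: p = -8, q = 10, r = 10.
Plug into h(y) = y^3 - p y^2 - 4 r y + (4 p r - q^2):
  h(y) = y^3 - (-8) y^2 - 4*(10) y + (4*(-8)*(10) - (10)^2)
       = y^3 + (8) y^2 + (-40) y + (-420).
Simplifying: h(y) = y^3 + 8*y^2 - 40*y - 420.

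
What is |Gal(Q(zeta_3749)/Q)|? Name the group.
|Gal(Q(zeta_3749)/Q)| = phi(3749) = 3564; group ≅ (Z/3749Z)^* ≅ Z/22Z × Z/162Z

The n-th cyclotomic polynomial Φ_3749(x) is the minimal polynomial of zeta_3749 over Q and has degree phi(3749) = 3564. So Q(zeta_3749) is a degree-3564 Galois extension with Galois group (Z/3749Z)^*. By CRT, (Z/3749Z)^* ≅ (Z/23Z)^* × (Z/163Z)^*. Each prime-power unit group is (Z/23Z)^* ≅ Z/22Z; (Z/163Z)^* ≅ Z/162Z. Hence Gal(Q(zeta_3749)/Q) ≅ Z/22Z × Z/162Z.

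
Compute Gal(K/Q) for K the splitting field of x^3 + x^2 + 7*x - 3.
Gal(K/Q) = S_3 (symmetric group of order 6)

Compute the discriminant of x^3 + (1)*x^2 + (7)*x + (-3): Δ = -1932. Since Δ is not a rational square, the Galois group is not contained in A_3; it must be the full S_3 (irreducibility of the cubic rules out anything smaller).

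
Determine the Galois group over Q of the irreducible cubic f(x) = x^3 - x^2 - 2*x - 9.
Gal(K/Q) = S_3 (symmetric group of order 6)

Compute the discriminant of x^3 + (-1)*x^2 + (-2)*x + (-9): Δ = -2511. Since Δ is not a rational square, the Galois group is not contained in A_3; it must be the full S_3 (irreducibility of the cubic rules out anything smaller).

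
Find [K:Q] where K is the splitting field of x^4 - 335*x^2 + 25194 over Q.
[K:Q] = 4

f factors as (x^2 - 221)(x^2 - 114); the splitting field is K = Q(sqrt(221), sqrt(114)). Since 221, 114, and 25194 are all non-squares in Q, the three subfields Q(sqrt(221)), Q(sqrt(114)), Q(sqrt(25194)) are distinct degree-2 extensions, so [K:Q] = 4 (Klein four Galois group).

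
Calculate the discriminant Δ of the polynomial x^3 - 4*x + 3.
Δ = 13

For a depressed cubic x^3 + p x + q the discriminant is Δ = -4 p^3 - 27 q^2 = -4*(-4)^3 - 27*(3)^2 = 256 - 243 = 13.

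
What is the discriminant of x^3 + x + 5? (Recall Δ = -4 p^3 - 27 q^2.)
Δ = -679

For a depressed cubic x^3 + p x + q the discriminant is Δ = -4 p^3 - 27 q^2 = -4*(1)^3 - 27*(5)^2 = -4 - 675 = -679.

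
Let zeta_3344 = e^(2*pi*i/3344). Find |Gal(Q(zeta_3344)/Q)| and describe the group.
|Gal(Q(zeta_3344)/Q)| = phi(3344) = 1440; group ≅ (Z/3344Z)^* ≅ Z/2Z × Z/4Z × Z/10Z × Z/18Z

The n-th cyclotomic polynomial Φ_3344(x) is the minimal polynomial of zeta_3344 over Q and has degree phi(3344) = 1440. So Q(zeta_3344) is a degree-1440 Galois extension with Galois group (Z/3344Z)^*. By CRT, (Z/3344Z)^* ≅ (Z/16Z)^* × (Z/11Z)^* × (Z/19Z)^*. Each prime-power unit group is (Z/16Z)^* ≅ Z/2Z × Z/4Z; (Z/11Z)^* ≅ Z/10Z; (Z/19Z)^* ≅ Z/18Z. Hence Gal(Q(zeta_3344)/Q) ≅ Z/2Z × Z/4Z × Z/10Z × Z/18Z.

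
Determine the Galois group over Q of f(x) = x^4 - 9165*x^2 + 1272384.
Gal(K/Q) = Z/2Z (cyclic of order 2)

f factors as (x^2 - 141)(x^2 - 9024), so the splitting field is K = Q(sqrt(141), sqrt(9024)). The squarefree part of 141 is 141 and the squarefree part of 9024 is also 141, so sqrt(141) and sqrt(9024) are both rational multiples of sqrt(141). Hence Q(sqrt(141)) = Q(sqrt(9024)) = Q(sqrt(141)), and the splitting field collapses to a single degree-2 extension with Galois group Z/2Z.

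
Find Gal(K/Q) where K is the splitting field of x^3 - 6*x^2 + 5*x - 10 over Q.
Gal(K/Q) = S_3 (symmetric group of order 6)

Compute the discriminant of x^3 + (-6)*x^2 + (5)*x + (-10): Δ = -5540. Since Δ is not a rational square, the Galois group is not contained in A_3; it must be the full S_3 (irreducibility of the cubic rules out anything smaller).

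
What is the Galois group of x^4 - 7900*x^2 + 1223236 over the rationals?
Gal(K/Q) = Z/2Z (cyclic of order 2)

f factors as (x^2 - 7742)(x^2 - 158), so the splitting field is K = Q(sqrt(7742), sqrt(158)). The squarefree part of 7742 is 158 and the squarefree part of 158 is also 158, so sqrt(7742) and sqrt(158) are both rational multiples of sqrt(158). Hence Q(sqrt(7742)) = Q(sqrt(158)) = Q(sqrt(158)), and the splitting field collapses to a single degree-2 extension with Galois group Z/2Z.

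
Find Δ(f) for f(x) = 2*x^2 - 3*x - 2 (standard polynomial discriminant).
Δ = 25

For a quadratic a x^2 + b x + c the discriminant is Δ = b^2 - 4ac = (-3)^2 - 4*(2)*(-2) = 9 - (-16) = 25.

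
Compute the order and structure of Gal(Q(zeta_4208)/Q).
|Gal(Q(zeta_4208)/Q)| = phi(4208) = 2096; group ≅ (Z/4208Z)^* ≅ Z/2Z × Z/4Z × Z/262Z

The n-th cyclotomic polynomial Φ_4208(x) is the minimal polynomial of zeta_4208 over Q and has degree phi(4208) = 2096. So Q(zeta_4208) is a degree-2096 Galois extension with Galois group (Z/4208Z)^*. By CRT, (Z/4208Z)^* ≅ (Z/16Z)^* × (Z/263Z)^*. Each prime-power unit group is (Z/16Z)^* ≅ Z/2Z × Z/4Z; (Z/263Z)^* ≅ Z/262Z. Hence Gal(Q(zeta_4208)/Q) ≅ Z/2Z × Z/4Z × Z/262Z.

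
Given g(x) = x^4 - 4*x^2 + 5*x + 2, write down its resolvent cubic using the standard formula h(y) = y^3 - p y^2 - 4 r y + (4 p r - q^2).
h(y) = y^3 + 4*y^2 - 8*y - 57

Identify coefficients: p = -4, q = 5, r = 2.
Plug into h(y) = y^3 - p y^2 - 4 r y + (4 p r - q^2):
  h(y) = y^3 - (-4) y^2 - 4*(2) y + (4*(-4)*(2) - (5)^2)
       = y^3 + (4) y^2 + (-8) y + (-57).
Simplifying: h(y) = y^3 + 4*y^2 - 8*y - 57.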